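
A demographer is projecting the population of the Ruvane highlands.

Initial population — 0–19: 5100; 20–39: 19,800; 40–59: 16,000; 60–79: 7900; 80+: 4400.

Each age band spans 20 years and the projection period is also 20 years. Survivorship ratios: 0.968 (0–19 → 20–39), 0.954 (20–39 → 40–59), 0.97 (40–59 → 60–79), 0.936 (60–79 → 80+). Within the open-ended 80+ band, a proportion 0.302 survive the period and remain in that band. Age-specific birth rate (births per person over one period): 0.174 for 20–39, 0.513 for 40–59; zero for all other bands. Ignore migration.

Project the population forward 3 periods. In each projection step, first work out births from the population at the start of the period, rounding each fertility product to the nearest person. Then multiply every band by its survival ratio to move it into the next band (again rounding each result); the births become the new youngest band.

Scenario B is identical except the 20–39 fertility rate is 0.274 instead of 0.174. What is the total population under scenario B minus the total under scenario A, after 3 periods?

(Groups numbered youngest = 1 to oldest = 5.)
Period 1.
Births: 19800 × 0.174 = 3445, 16000 × 0.513 = 8208 — total 11653
Group 2: 5100 × 0.968 = 4937
Group 3: 19800 × 0.954 = 18889
Group 4: 16000 × 0.97 = 15520
Group 5: 7900 × 0.936 + 4400 × 0.302 = 7394 + 1329 = 8723
→ [11653, 4937, 18889, 15520, 8723]
Period 2.
Births: 4937 × 0.174 = 859, 18889 × 0.513 = 9690 — total 10549
Group 2: 11653 × 0.968 = 11280
Group 3: 4937 × 0.954 = 4710
Group 4: 18889 × 0.97 = 18322
Group 5: 15520 × 0.936 + 8723 × 0.302 = 14527 + 2634 = 17161
→ [10549, 11280, 4710, 18322, 17161]
Period 3.
Births: 11280 × 0.174 = 1963, 4710 × 0.513 = 2416 — total 4379
Group 2: 10549 × 0.968 = 10211
Group 3: 11280 × 0.954 = 10761
Group 4: 4710 × 0.97 = 4569
Group 5: 18322 × 0.936 + 17161 × 0.302 = 17149 + 5183 = 22332
→ [4379, 10211, 10761, 4569, 22332]
Scenario A total after 3 periods: 52252
Scenario B projection —
Period 1.
Births: 19800 × 0.274 = 5425, 16000 × 0.513 = 8208 — total 13633
Group 2: 5100 × 0.968 = 4937
Group 3: 19800 × 0.954 = 18889
Group 4: 16000 × 0.97 = 15520
Group 5: 7900 × 0.936 + 4400 × 0.302 = 7394 + 1329 = 8723
→ [13633, 4937, 18889, 15520, 8723]
Period 2.
Births: 4937 × 0.274 = 1353, 18889 × 0.513 = 9690 — total 11043
Group 2: 13633 × 0.968 = 13197
Group 3: 4937 × 0.954 = 4710
Group 4: 18889 × 0.97 = 18322
Group 5: 15520 × 0.936 + 8723 × 0.302 = 14527 + 2634 = 17161
→ [11043, 13197, 4710, 18322, 17161]
Period 3.
Births: 13197 × 0.274 = 3616, 4710 × 0.513 = 2416 — total 6032
Group 2: 11043 × 0.968 = 10690
Group 3: 13197 × 0.954 = 12590
Group 4: 4710 × 0.97 = 4569
Group 5: 18322 × 0.936 + 17161 × 0.302 = 17149 + 5183 = 22332
→ [6032, 10690, 12590, 4569, 22332]
Scenario B total after 3 periods: 56213
Difference B − A = 56213 − 52252 = 3961

3961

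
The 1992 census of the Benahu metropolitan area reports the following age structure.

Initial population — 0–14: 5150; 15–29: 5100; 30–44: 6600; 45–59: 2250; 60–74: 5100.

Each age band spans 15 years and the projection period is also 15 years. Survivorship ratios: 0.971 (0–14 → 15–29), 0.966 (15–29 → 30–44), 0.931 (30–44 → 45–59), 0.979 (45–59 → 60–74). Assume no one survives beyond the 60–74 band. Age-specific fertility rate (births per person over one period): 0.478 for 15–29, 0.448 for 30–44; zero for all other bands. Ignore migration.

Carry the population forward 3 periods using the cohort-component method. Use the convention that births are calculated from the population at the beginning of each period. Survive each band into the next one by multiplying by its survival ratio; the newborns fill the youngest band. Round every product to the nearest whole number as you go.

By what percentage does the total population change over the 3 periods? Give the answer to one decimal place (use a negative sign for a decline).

-4.2

Call the bands 1 to 5, youngest first.
Period 1:
Births: 5100 × 0.478 = 2438  |  6600 × 0.448 = 2957 — total 5395
Band 2: 5150 × 0.971 = 5001
Band 3: 5100 × 0.966 = 4927
Band 4: 6600 × 0.931 = 6145
Band 5: 2250 × 0.979 = 2203
Giving 5395 / 5001 / 4927 / 6145 / 2203.
Period 2:
Births: 5001 × 0.478 = 2390  |  4927 × 0.448 = 2207 — total 4597
Band 2: 5395 × 0.971 = 5239
Band 3: 5001 × 0.966 = 4831
Band 4: 4927 × 0.931 = 4587
Band 5: 6145 × 0.979 = 6016
Giving 4597 / 5239 / 4831 / 4587 / 6016.
Period 3:
Births: 5239 × 0.478 = 2504  |  4831 × 0.448 = 2164 — total 4668
Band 2: 4597 × 0.971 = 4464
Band 3: 5239 × 0.966 = 5061
Band 4: 4831 × 0.931 = 4498
Band 5: 4587 × 0.979 = 4491
Giving 4668 / 4464 / 5061 / 4498 / 4491.
Total: 24200 → 23182; change = -1018; percentage change = -4.2%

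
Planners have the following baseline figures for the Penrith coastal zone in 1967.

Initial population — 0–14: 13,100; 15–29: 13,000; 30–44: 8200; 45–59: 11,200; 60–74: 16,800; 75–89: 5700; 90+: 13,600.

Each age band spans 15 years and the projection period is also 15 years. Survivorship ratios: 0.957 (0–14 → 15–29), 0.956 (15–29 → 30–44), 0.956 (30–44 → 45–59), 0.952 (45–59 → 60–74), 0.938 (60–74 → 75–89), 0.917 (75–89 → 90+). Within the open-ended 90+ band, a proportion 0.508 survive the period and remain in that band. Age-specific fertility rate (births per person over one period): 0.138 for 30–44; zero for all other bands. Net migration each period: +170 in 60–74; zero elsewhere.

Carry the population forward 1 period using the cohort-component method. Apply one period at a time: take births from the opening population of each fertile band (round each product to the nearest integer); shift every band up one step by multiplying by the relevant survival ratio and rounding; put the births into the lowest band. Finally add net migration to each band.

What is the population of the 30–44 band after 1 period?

12428

Call the bands 1 to 7, youngest first.
[period 1]
Births: 8200 * 0.138 = 1132
Band 2: 13100 * 0.957 = 12537
Band 3: 13000 * 0.956 = 12428
Band 4: 8200 * 0.956 = 7839
Band 5: 11200 * 0.952 = 10662
Band 6: 16800 * 0.938 = 15758
Band 7: 5700 * 0.917 + 13600 * 0.508 = 5227 + 6909 = 12136
Net migration: Band 5 + 170 → 10832
Population now: 0–14=1132, 15–29=12537, 30–44=12428, 45–59=7839, 60–74=10832, 75–89=15758, 90+=12136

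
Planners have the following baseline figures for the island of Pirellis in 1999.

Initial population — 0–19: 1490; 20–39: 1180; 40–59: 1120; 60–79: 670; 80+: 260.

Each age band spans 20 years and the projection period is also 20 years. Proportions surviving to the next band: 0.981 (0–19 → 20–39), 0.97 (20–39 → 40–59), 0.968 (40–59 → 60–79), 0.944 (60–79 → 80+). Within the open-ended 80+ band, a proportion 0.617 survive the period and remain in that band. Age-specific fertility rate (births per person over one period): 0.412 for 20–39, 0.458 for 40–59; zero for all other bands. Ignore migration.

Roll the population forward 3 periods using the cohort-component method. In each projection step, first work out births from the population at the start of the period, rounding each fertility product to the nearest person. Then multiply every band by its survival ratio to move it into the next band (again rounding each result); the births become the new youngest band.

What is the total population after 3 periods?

6461

— Period 1 —
Births: 1180 × 0.412 = 486, 1120 × 0.458 = 513 ⇒ total 999
20–39: 1490 × 0.981 = 1462
40–59: 1180 × 0.97 = 1145
60–79: 1120 × 0.968 = 1084
80+: 670 × 0.944 + 260 × 0.617 = 632 + 160 = 792
Population now: 0–19=999, 20–39=1462, 40–59=1145, 60–79=1084, 80+=792
— Period 2 —
Births: 1462 × 0.412 = 602, 1145 × 0.458 = 524 ⇒ total 1126
20–39: 999 × 0.981 = 980
40–59: 1462 × 0.97 = 1418
60–79: 1145 × 0.968 = 1108
80+: 1084 × 0.944 + 792 × 0.617 = 1023 + 489 = 1512
Population now: 0–19=1126, 20–39=980, 40–59=1418, 60–79=1108, 80+=1512
— Period 3 —
Births: 980 × 0.412 = 404, 1418 × 0.458 = 649 ⇒ total 1053
20–39: 1126 × 0.981 = 1105
40–59: 980 × 0.97 = 951
60–79: 1418 × 0.968 = 1373
80+: 1108 × 0.944 + 1512 × 0.617 = 1046 + 933 = 1979
Population now: 0–19=1053, 20–39=1105, 40–59=951, 60–79=1373, 80+=1979
Total after period 3: 1053 + 1105 + 951 + 1373 + 1979 = 6461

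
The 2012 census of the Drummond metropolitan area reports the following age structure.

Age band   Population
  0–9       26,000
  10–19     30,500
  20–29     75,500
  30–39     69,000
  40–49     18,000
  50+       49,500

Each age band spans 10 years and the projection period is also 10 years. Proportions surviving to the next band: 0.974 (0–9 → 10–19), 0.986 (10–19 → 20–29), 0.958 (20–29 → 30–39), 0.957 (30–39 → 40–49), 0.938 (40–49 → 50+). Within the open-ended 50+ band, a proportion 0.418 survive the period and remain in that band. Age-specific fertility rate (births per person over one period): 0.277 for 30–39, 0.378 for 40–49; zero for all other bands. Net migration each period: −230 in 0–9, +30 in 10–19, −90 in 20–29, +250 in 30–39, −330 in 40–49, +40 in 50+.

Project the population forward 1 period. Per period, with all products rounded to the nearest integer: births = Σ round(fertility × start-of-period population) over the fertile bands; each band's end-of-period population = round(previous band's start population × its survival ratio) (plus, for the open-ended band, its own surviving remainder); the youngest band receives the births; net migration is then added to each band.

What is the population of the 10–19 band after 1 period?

Call the bands 1 to 6, youngest first.
[period 1]
Births: 69000 × 0.277 = 19113 ; 18000 × 0.378 = 6804 → 25917
Band 2: 26000 × 0.974 = 25324
Band 3: 30500 × 0.986 = 30073
Band 4: 75500 × 0.958 = 72329
Band 5: 69000 × 0.957 = 66033
Band 6: 18000 × 0.938 + 49500 × 0.418 = 16884 + 20691 = 37575
Net migration: Band 1 − 230 → 25687; Band 2 + 30 → 25354; Band 3 − 90 → 29983; Band 4 + 250 → 72579; Band 5 − 330 → 65703; Band 6 + 40 → 37615
Population now: 0–9=25687, 10–19=25354, 20–29=29983, 30–39=72579, 40–49=65703, 50+=37615

25354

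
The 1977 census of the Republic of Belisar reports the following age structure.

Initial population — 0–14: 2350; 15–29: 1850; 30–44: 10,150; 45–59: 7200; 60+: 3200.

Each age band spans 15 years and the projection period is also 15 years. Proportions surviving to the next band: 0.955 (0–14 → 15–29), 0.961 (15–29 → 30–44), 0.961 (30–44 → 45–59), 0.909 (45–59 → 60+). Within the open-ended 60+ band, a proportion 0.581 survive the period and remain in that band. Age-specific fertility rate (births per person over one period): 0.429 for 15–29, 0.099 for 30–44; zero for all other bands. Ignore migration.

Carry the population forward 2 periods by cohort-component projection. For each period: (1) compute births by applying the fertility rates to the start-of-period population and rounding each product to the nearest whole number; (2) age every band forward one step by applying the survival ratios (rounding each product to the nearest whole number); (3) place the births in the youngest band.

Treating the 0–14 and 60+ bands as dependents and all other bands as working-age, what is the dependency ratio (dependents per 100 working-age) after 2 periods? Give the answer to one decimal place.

266.7

After projecting period 1:
Births: 1850 * 0.429 = 794 ; 10150 * 0.099 = 1005 — total 1799
15–29: 2350 * 0.955 = 2244
30–44: 1850 * 0.961 = 1778
45–59: 10150 * 0.961 = 9754
60+: 7200 * 0.909 + 3200 * 0.581 = 6545 + 1859 = 8404
Population now: 0–14=1799, 15–29=2244, 30–44=1778, 45–59=9754, 60+=8404
After projecting period 2:
Births: 2244 * 0.429 = 963 ; 1778 * 0.099 = 176 — total 1139
15–29: 1799 * 0.955 = 1718
30–44: 2244 * 0.961 = 2156
45–59: 1778 * 0.961 = 1709
60+: 9754 * 0.909 + 8404 * 0.581 = 8866 + 4883 = 13749
Population now: 0–14=1139, 15–29=1718, 30–44=2156, 45–59=1709, 60+=13749
Dependents (band 0–14 + band 60+) = 1139 + 13749 = 14888; working-age = 5583; ratio = 14888/5583 × 100 = 266.7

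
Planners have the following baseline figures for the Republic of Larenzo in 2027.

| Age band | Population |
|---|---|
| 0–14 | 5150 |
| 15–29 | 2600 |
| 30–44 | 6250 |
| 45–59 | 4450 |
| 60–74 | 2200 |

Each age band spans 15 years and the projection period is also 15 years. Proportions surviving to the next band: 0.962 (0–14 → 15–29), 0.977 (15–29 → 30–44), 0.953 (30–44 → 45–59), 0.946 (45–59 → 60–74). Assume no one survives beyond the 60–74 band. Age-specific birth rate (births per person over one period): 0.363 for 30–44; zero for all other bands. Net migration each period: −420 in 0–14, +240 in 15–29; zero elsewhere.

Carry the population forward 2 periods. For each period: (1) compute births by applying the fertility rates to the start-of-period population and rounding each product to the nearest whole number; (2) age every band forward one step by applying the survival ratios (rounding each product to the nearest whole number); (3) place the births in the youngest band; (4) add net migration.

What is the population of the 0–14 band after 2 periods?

502

Period 1.
Births: 6250 × 0.363 = 2269
15–29: 5150 × 0.962 = 4954
30–44: 2600 × 0.977 = 2540
45–59: 6250 × 0.953 = 5956
60–74: 4450 × 0.946 = 4210
Net migration: 0–14 − 420 → 1849; 15–29 + 240 → 5194
Giving 1849 / 5194 / 2540 / 5956 / 4210.
Period 2.
Births: 2540 × 0.363 = 922
15–29: 1849 × 0.962 = 1779
30–44: 5194 × 0.977 = 5075
45–59: 2540 × 0.953 = 2421
60–74: 5956 × 0.946 = 5634
Net migration: 0–14 − 420 → 502; 15–29 + 240 → 2019
Giving 502 / 2019 / 5075 / 2421 / 5634.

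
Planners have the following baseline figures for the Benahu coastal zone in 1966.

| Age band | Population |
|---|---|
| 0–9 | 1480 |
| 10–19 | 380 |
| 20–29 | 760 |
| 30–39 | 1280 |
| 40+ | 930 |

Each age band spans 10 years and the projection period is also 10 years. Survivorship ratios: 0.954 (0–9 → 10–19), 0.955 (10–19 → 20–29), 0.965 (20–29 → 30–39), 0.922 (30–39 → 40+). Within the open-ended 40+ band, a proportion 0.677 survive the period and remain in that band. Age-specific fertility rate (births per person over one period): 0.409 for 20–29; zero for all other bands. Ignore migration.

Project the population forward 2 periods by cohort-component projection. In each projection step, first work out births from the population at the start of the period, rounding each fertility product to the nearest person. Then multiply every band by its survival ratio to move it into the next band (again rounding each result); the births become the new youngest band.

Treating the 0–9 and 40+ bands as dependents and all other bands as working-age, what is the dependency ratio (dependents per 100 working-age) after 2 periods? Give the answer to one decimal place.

102.7

Period 1.
Births: 760 * 0.409 = 311
10–19: 1480 * 0.954 = 1412
20–29: 380 * 0.955 = 363
30–39: 760 * 0.965 = 733
40+: 1280 * 0.922 + 930 * 0.677 = 1180 + 630 = 1810
End of period: [311, 1412, 363, 733, 1810]
Period 2.
Births: 363 * 0.409 = 148
10–19: 311 * 0.954 = 297
20–29: 1412 * 0.955 = 1348
30–39: 363 * 0.965 = 350
40+: 733 * 0.922 + 1810 * 0.677 = 676 + 1225 = 1901
End of period: [148, 297, 1348, 350, 1901]
Dependents (band 0–9 + band 40+) = 148 + 1901 = 2049; working-age = 1995; ratio = 2049/1995 × 100 = 102.7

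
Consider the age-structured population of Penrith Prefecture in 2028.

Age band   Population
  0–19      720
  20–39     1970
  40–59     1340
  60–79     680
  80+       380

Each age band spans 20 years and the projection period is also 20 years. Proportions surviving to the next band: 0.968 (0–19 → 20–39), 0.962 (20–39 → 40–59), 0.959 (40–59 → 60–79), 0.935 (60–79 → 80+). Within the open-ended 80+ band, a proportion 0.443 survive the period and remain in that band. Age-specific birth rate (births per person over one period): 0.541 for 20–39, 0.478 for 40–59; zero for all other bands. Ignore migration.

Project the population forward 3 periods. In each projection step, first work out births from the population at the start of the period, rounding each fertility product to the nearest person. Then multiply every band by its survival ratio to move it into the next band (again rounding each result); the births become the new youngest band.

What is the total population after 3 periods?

Let band 1 be 0–19 through band 5 = 80+.
[period 1]
Births: 1970 × 0.541 = 1066 ; 1340 × 0.478 = 641 → 1707
Band 2: 720 × 0.968 = 697
Band 3: 1970 × 0.962 = 1895
Band 4: 1340 × 0.959 = 1285
Band 5: 680 × 0.935 + 380 × 0.443 = 636 + 168 = 804
Giving 1707 / 697 / 1895 / 1285 / 804.
[period 2]
Births: 697 × 0.541 = 377 ; 1895 × 0.478 = 906 → 1283
Band 2: 1707 × 0.968 = 1652
Band 3: 697 × 0.962 = 671
Band 4: 1895 × 0.959 = 1817
Band 5: 1285 × 0.935 + 804 × 0.443 = 1201 + 356 = 1557
Giving 1283 / 1652 / 671 / 1817 / 1557.
[period 3]
Births: 1652 × 0.541 = 894 ; 671 × 0.478 = 321 → 1215
Band 2: 1283 × 0.968 = 1242
Band 3: 1652 × 0.962 = 1589
Band 4: 671 × 0.959 = 643
Band 5: 1817 × 0.935 + 1557 × 0.443 = 1699 + 690 = 2389
Giving 1215 / 1242 / 1589 / 643 / 2389.
Total after period 3: 1215 + 1242 + 1589 + 643 + 2389 = 7078

7078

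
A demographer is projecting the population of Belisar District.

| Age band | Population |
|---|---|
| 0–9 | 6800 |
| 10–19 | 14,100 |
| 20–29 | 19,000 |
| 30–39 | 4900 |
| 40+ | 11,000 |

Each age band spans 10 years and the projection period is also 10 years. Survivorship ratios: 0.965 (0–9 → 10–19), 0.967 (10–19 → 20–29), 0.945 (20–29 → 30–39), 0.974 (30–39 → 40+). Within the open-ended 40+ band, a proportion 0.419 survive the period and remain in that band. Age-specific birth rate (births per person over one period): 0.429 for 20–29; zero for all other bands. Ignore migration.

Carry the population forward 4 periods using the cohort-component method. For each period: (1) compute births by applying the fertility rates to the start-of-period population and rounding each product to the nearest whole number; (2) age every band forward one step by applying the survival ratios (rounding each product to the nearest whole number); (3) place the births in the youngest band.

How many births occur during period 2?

5849

Let group 1 be 0–9 through group 5 = 40+.
[period 1]
Births: 19000 × 0.429 = 8151
Group 2: 6800 × 0.965 = 6562
Group 3: 14100 × 0.967 = 13635
Group 4: 19000 × 0.945 = 17955
Group 5: 4900 × 0.974 + 11000 × 0.419 = 4773 + 4609 = 9382
Population now: 0–9=8151, 10–19=6562, 20–29=13635, 30–39=17955, 40+=9382
[period 2]
Births: 13635 × 0.429 = 5849
Group 2: 8151 × 0.965 = 7866
Group 3: 6562 × 0.967 = 6345
Group 4: 13635 × 0.945 = 12885
Group 5: 17955 × 0.974 + 9382 × 0.419 = 17488 + 3931 = 21419
Population now: 0–9=5849, 10–19=7866, 20–29=6345, 30–39=12885, 40+=21419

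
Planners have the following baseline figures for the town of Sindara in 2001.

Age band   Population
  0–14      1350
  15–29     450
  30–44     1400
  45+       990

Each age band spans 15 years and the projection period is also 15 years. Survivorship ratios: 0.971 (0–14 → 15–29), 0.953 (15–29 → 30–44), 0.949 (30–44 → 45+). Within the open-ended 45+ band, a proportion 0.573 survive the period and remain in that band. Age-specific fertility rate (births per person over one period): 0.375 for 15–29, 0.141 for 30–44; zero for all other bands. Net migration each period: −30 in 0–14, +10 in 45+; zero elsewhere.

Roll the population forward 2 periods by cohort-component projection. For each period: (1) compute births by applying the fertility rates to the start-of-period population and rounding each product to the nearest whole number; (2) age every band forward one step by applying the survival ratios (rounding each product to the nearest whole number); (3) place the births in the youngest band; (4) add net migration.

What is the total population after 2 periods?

[period 1]
Births: 450 × 0.375 = 169  |  1400 × 0.141 = 197 — total 366
15–29: 1350 × 0.971 = 1311
30–44: 450 × 0.953 = 429
45+: 1400 × 0.949 + 990 × 0.573 = 1329 + 567 = 1896
Net migration: 0–14 − 30 → 336; 45+ + 10 → 1906
→ [336, 1311, 429, 1906]
[period 2]
Births: 1311 × 0.375 = 492  |  429 × 0.141 = 60 — total 552
15–29: 336 × 0.971 = 326
30–44: 1311 × 0.953 = 1249
45+: 429 × 0.949 + 1906 × 0.573 = 407 + 1092 = 1499
Net migration: 0–14 − 30 → 522; 45+ + 10 → 1509
→ [522, 326, 1249, 1509]
Total after period 2: 522 + 326 + 1249 + 1509 = 3606

3606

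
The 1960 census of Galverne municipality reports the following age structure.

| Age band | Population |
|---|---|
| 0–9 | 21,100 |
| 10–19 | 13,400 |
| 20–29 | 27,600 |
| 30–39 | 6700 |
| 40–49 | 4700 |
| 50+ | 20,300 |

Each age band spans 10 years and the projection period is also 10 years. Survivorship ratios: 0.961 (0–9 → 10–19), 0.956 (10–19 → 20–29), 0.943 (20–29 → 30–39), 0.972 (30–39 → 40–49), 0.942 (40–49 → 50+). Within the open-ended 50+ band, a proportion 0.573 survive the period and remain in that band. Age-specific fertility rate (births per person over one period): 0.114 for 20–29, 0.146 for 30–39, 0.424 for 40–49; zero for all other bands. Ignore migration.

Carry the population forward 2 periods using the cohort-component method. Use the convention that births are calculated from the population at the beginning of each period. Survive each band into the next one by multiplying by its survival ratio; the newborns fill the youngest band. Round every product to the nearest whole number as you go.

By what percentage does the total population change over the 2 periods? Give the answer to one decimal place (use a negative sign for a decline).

-8.3

(Groups numbered youngest = 1 to oldest = 6.)
[period 1]
Births: 27600 * 0.114 = 3146  |  6700 * 0.146 = 978  |  4700 * 0.424 = 1993 → 6117
Group 2: 21100 * 0.961 = 20277
Group 3: 13400 * 0.956 = 12810
Group 4: 27600 * 0.943 = 26027
Group 5: 6700 * 0.972 = 6512
Group 6: 4700 * 0.942 + 20300 * 0.573 = 4427 + 11632 = 16059
Population now: 0–9=6117, 10–19=20277, 20–29=12810, 30–39=26027, 40–49=6512, 50+=16059
[period 2]
Births: 12810 * 0.114 = 1460  |  26027 * 0.146 = 3800  |  6512 * 0.424 = 2761 → 8021
Group 2: 6117 * 0.961 = 5878
Group 3: 20277 * 0.956 = 19385
Group 4: 12810 * 0.943 = 12080
Group 5: 26027 * 0.972 = 25298
Group 6: 6512 * 0.942 + 16059 * 0.573 = 6134 + 9202 = 15336
Population now: 0–9=8021, 10–19=5878, 20–29=19385, 30–39=12080, 40–49=25298, 50+=15336
Total: 93800 → 85998; change = -7802; percentage change = -8.3%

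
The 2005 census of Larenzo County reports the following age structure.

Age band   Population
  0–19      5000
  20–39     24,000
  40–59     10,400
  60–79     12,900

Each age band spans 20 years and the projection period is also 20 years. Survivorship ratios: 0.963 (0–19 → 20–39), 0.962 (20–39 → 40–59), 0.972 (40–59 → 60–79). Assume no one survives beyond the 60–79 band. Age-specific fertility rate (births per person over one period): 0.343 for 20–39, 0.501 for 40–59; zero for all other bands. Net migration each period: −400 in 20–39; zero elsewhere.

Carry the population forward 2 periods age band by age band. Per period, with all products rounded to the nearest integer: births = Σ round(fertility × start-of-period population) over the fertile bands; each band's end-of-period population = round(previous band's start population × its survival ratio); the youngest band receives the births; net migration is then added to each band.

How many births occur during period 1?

13442

Numbering the bands 1..4 from youngest to oldest:
— Period 1 —
Births: 24000 * 0.343 = 8232, 10400 * 0.501 = 5210 → total 13442
Band 2: 5000 * 0.963 = 4815
Band 3: 24000 * 0.962 = 23088
Band 4: 10400 * 0.972 = 10109
Net migration: Band 2 − 400 → 4415
Population now: 0–19=13442, 20–39=4415, 40–59=23088, 60–79=10109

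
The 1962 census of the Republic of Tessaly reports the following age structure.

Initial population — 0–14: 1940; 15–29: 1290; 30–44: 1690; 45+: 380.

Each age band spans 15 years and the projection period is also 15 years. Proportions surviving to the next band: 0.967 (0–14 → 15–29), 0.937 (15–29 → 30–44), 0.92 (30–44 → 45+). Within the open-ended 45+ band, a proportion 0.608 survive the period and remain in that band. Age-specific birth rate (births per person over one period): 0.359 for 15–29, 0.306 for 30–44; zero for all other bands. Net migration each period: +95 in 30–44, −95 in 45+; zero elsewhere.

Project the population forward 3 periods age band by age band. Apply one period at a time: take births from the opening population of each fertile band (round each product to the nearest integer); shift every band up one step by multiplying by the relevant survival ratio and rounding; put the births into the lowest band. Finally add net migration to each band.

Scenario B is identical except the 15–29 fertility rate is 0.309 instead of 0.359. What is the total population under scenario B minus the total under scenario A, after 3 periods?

-214

Let band 1 be 0–14 through band 4 = 45+.
[period 1]
Births: 1290 × 0.359 = 463 ; 1690 × 0.306 = 517 → total 980
Band 2: 1940 × 0.967 = 1876
Band 3: 1290 × 0.937 = 1209
Band 4: 1690 × 0.92 + 380 × 0.608 = 1555 + 231 = 1786
Net migration: Band 3 + 95 → 1304; Band 4 − 95 → 1691
Population now: 0–14=980, 15–29=1876, 30–44=1304, 45+=1691
[period 2]
Births: 1876 × 0.359 = 673 ; 1304 × 0.306 = 399 → total 1072
Band 2: 980 × 0.967 = 948
Band 3: 1876 × 0.937 = 1758
Band 4: 1304 × 0.92 + 1691 × 0.608 = 1200 + 1028 = 2228
Net migration: Band 3 + 95 → 1853; Band 4 − 95 → 2133
Population now: 0–14=1072, 15–29=948, 30–44=1853, 45+=2133
[period 3]
Births: 948 × 0.359 = 340 ; 1853 × 0.306 = 567 → total 907
Band 2: 1072 × 0.967 = 1037
Band 3: 948 × 0.937 = 888
Band 4: 1853 × 0.92 + 2133 × 0.608 = 1705 + 1297 = 3002
Net migration: Band 3 + 95 → 983; Band 4 − 95 → 2907
Population now: 0–14=907, 15–29=1037, 30–44=983, 45+=2907
Scenario A total after 3 periods: 5834
Scenario B projection —
[period 1]
Births: 1290 × 0.309 = 399 ; 1690 × 0.306 = 517 → total 916
Band 2: 1940 × 0.967 = 1876
Band 3: 1290 × 0.937 = 1209
Band 4: 1690 × 0.92 + 380 × 0.608 = 1555 + 231 = 1786
Net migration: Band 3 + 95 → 1304; Band 4 − 95 → 1691
Population now: 0–14=916, 15–29=1876, 30–44=1304, 45+=1691
[period 2]
Births: 1876 × 0.309 = 580 ; 1304 × 0.306 = 399 → total 979
Band 2: 916 × 0.967 = 886
Band 3: 1876 × 0.937 = 1758
Band 4: 1304 × 0.92 + 1691 × 0.608 = 1200 + 1028 = 2228
Net migration: Band 3 + 95 → 1853; Band 4 − 95 → 2133
Population now: 0–14=979, 15–29=886, 30–44=1853, 45+=2133
[period 3]
Births: 886 × 0.309 = 274 ; 1853 × 0.306 = 567 → total 841
Band 2: 979 × 0.967 = 947
Band 3: 886 × 0.937 = 830
Band 4: 1853 × 0.92 + 2133 × 0.608 = 1705 + 1297 = 3002
Net migration: Band 3 + 95 → 925; Band 4 − 95 → 2907
Population now: 0–14=841, 15–29=947, 30–44=925, 45+=2907
Scenario B total after 3 periods: 5620
Difference B − A = 5620 − 5834 = -214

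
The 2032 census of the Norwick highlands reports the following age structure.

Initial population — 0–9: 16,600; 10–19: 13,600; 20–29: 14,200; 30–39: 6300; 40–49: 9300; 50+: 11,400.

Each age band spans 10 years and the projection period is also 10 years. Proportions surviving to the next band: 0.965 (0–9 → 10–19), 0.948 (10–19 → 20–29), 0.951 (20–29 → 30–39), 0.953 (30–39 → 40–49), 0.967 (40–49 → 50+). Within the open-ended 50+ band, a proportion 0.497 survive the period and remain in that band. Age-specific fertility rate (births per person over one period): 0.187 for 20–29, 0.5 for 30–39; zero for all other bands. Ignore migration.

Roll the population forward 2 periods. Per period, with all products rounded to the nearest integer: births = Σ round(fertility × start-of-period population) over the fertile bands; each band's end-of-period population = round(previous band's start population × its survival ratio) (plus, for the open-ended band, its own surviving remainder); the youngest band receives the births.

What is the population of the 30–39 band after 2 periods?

12261

After projecting period 1:
Births: 14200 × 0.187 = 2655 ; 6300 × 0.5 = 3150 ⇒ total 5805
10–19: 16600 × 0.965 = 16019
20–29: 13600 × 0.948 = 12893
30–39: 14200 × 0.951 = 13504
40–49: 6300 × 0.953 = 6004
50+: 9300 × 0.967 + 11400 × 0.497 = 8993 + 5666 = 14659
Population now: 0–9=5805, 10–19=16019, 20–29=12893, 30–39=13504, 40–49=6004, 50+=14659
After projecting period 2:
Births: 12893 × 0.187 = 2411 ; 13504 × 0.5 = 6752 ⇒ total 9163
10–19: 5805 × 0.965 = 5602
20–29: 16019 × 0.948 = 15186
30–39: 12893 × 0.951 = 12261
40–49: 13504 × 0.953 = 12869
50+: 6004 × 0.967 + 14659 × 0.497 = 5806 + 7286 = 13092
Population now: 0–9=9163, 10–19=5602, 20–29=15186, 30–39=12261, 40–49=12869, 50+=13092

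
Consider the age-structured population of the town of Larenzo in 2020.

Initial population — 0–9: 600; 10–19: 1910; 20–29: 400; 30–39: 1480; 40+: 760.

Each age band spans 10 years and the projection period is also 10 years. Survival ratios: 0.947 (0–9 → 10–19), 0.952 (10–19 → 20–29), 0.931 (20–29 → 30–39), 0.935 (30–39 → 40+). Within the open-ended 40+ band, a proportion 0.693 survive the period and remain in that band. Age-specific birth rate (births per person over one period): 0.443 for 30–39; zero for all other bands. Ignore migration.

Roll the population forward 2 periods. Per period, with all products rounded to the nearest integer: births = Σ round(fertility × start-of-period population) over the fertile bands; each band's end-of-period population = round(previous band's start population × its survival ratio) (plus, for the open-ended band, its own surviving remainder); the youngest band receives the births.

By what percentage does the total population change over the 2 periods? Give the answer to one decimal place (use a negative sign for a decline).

-8.9

— Period 1 —
Births: 1480 × 0.443 = 656
10–19: 600 × 0.947 = 568
20–29: 1910 × 0.952 = 1818
30–39: 400 × 0.931 = 372
40+: 1480 × 0.935 + 760 × 0.693 = 1384 + 527 = 1911
End of period: [656, 568, 1818, 372, 1911]
— Period 2 —
Births: 372 × 0.443 = 165
10–19: 656 × 0.947 = 621
20–29: 568 × 0.952 = 541
30–39: 1818 × 0.931 = 1693
40+: 372 × 0.935 + 1911 × 0.693 = 348 + 1324 = 1672
End of period: [165, 621, 541, 1693, 1672]
Total: 5150 → 4692; change = -458; percentage change = -8.9%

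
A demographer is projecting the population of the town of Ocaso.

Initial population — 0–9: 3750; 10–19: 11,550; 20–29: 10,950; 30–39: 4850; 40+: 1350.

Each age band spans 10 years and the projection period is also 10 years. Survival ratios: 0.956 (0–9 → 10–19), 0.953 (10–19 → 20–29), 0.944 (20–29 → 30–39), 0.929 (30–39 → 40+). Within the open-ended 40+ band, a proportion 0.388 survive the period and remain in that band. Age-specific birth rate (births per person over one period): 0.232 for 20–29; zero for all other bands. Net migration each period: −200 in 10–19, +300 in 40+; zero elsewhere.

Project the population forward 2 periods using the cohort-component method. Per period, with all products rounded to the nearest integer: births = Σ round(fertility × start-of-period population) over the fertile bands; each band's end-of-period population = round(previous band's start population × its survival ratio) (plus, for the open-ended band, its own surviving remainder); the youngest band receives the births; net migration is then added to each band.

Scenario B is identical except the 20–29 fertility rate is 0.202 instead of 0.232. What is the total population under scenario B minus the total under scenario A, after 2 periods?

Call the bands 1 to 5, youngest first.
Period 1.
Births: 10950 × 0.232 = 2540
Band 2: 3750 × 0.956 = 3585
Band 3: 11550 × 0.953 = 11007
Band 4: 10950 × 0.944 = 10337
Band 5: 4850 × 0.929 + 1350 × 0.388 = 4506 + 524 = 5030
Net migration: Band 2 − 200 → 3385; Band 5 + 300 → 5330
Population now: 0–9=2540, 10–19=3385, 20–29=11007, 30–39=10337, 40+=5330
Period 2.
Births: 11007 × 0.232 = 2554
Band 2: 2540 × 0.956 = 2428
Band 3: 3385 × 0.953 = 3226
Band 4: 11007 × 0.944 = 10391
Band 5: 10337 × 0.929 + 5330 × 0.388 = 9603 + 2068 = 11671
Net migration: Band 2 − 200 → 2228; Band 5 + 300 → 11971
Population now: 0–9=2554, 10–19=2228, 20–29=3226, 30–39=10391, 40+=11971
Scenario A total after 2 periods: 30370
Scenario B projection —
Period 1.
Births: 10950 × 0.202 = 2212
Band 2: 3750 × 0.956 = 3585
Band 3: 11550 × 0.953 = 11007
Band 4: 10950 × 0.944 = 10337
Band 5: 4850 × 0.929 + 1350 × 0.388 = 4506 + 524 = 5030
Net migration: Band 2 − 200 → 3385; Band 5 + 300 → 5330
Population now: 0–9=2212, 10–19=3385, 20–29=11007, 30–39=10337, 40+=5330
Period 2.
Births: 11007 × 0.202 = 2223
Band 2: 2212 × 0.956 = 2115
Band 3: 3385 × 0.953 = 3226
Band 4: 11007 × 0.944 = 10391
Band 5: 10337 × 0.929 + 5330 × 0.388 = 9603 + 2068 = 11671
Net migration: Band 2 − 200 → 1915; Band 5 + 300 → 11971
Population now: 0–9=2223, 10–19=1915, 20–29=3226, 30–39=10391, 40+=11971
Scenario B total after 2 periods: 29726
Difference B − A = 29726 − 30370 = -644

-644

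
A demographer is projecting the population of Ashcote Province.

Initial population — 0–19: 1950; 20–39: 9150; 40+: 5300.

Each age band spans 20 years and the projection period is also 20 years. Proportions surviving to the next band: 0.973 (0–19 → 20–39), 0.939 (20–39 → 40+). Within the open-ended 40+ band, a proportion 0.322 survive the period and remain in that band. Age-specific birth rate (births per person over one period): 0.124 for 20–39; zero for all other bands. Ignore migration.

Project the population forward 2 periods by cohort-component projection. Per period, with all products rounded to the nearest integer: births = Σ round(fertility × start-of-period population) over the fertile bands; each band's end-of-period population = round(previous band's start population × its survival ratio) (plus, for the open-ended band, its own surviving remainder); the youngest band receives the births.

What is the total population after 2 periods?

[period 1]
Births: 9150 * 0.124 = 1135
20–39: 1950 * 0.973 = 1897
40+: 9150 * 0.939 + 5300 * 0.322 = 8592 + 1707 = 10299
End of period: [1135, 1897, 10299]
[period 2]
Births: 1897 * 0.124 = 235
20–39: 1135 * 0.973 = 1104
40+: 1897 * 0.939 + 10299 * 0.322 = 1781 + 3316 = 5097
End of period: [235, 1104, 5097]
Total after period 2: 235 + 1104 + 5097 = 6436

6436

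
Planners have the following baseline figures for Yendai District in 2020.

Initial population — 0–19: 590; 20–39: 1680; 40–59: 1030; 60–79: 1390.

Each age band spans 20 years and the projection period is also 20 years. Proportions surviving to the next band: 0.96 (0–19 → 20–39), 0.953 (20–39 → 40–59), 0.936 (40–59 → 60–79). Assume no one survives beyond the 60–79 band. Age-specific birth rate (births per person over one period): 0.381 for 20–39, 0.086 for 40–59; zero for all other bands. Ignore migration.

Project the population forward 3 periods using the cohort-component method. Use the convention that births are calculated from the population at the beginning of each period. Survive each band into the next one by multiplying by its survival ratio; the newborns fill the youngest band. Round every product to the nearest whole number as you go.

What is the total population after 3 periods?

1825

— Period 1 —
Births: 1680 × 0.381 = 640 ; 1030 × 0.086 = 89 → 729
20–39: 590 × 0.96 = 566
40–59: 1680 × 0.953 = 1601
60–79: 1030 × 0.936 = 964
Giving 729 / 566 / 1601 / 964.
— Period 2 —
Births: 566 × 0.381 = 216 ; 1601 × 0.086 = 138 → 354
20–39: 729 × 0.96 = 700
40–59: 566 × 0.953 = 539
60–79: 1601 × 0.936 = 1499
Giving 354 / 700 / 539 / 1499.
— Period 3 —
Births: 700 × 0.381 = 267 ; 539 × 0.086 = 46 → 313
20–39: 354 × 0.96 = 340
40–59: 700 × 0.953 = 667
60–79: 539 × 0.936 = 505
Giving 313 / 340 / 667 / 505.
Total after period 3: 313 + 340 + 667 + 505 = 1825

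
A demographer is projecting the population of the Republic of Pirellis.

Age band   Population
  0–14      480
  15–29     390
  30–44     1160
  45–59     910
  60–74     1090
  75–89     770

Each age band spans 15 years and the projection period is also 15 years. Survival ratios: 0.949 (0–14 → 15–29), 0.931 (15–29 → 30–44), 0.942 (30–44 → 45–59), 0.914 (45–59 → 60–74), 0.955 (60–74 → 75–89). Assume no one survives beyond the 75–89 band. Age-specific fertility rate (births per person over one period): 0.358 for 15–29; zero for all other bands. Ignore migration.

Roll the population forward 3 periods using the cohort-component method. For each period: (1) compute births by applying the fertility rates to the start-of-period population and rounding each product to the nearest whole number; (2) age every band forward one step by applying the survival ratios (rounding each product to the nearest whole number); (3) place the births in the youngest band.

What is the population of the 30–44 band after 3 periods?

124

Let group 1 be 0–14 through group 6 = 75–89.
After projecting period 1:
Births: 390 × 0.358 = 140
Group 2: 480 × 0.949 = 456
Group 3: 390 × 0.931 = 363
Group 4: 1160 × 0.942 = 1093
Group 5: 910 × 0.914 = 832
Group 6: 1090 × 0.955 = 1041
End of period: [140, 456, 363, 1093, 832, 1041]
After projecting period 2:
Births: 456 × 0.358 = 163
Group 2: 140 × 0.949 = 133
Group 3: 456 × 0.931 = 425
Group 4: 363 × 0.942 = 342
Group 5: 1093 × 0.914 = 999
Group 6: 832 × 0.955 = 795
End of period: [163, 133, 425, 342, 999, 795]
After projecting period 3:
Births: 133 × 0.358 = 48
Group 2: 163 × 0.949 = 155
Group 3: 133 × 0.931 = 124
Group 4: 425 × 0.942 = 400
Group 5: 342 × 0.914 = 313
Group 6: 999 × 0.955 = 954
End of period: [48, 155, 124, 400, 313, 954]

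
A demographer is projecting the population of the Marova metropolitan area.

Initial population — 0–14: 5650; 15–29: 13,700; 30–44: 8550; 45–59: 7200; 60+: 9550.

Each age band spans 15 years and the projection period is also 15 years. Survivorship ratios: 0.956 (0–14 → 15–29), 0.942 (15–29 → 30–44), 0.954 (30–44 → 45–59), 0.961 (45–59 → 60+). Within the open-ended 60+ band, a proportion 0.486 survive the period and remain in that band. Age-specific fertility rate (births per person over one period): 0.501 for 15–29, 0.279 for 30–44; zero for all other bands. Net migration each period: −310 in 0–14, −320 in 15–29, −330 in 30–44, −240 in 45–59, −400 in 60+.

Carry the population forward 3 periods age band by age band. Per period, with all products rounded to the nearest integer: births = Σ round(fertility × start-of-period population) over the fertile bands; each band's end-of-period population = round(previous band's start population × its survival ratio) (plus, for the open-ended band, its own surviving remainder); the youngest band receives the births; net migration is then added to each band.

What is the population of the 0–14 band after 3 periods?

5054

Numbering the bands 1..5 from youngest to oldest:
Period 1.
Births: 13700 × 0.501 = 6864 ; 8550 × 0.279 = 2385 — total 9249
Band 2: 5650 × 0.956 = 5401
Band 3: 13700 × 0.942 = 12905
Band 4: 8550 × 0.954 = 8157
Band 5: 7200 × 0.961 + 9550 × 0.486 = 6919 + 4641 = 11560
Net migration: Band 1 − 310 → 8939; Band 2 − 320 → 5081; Band 3 − 330 → 12575; Band 4 − 240 → 7917; Band 5 − 400 → 11160
Population now: 0–14=8939, 15–29=5081, 30–44=12575, 45–59=7917, 60+=11160
Period 2.
Births: 5081 × 0.501 = 2546 ; 12575 × 0.279 = 3508 — total 6054
Band 2: 8939 × 0.956 = 8546
Band 3: 5081 × 0.942 = 4786
Band 4: 12575 × 0.954 = 11997
Band 5: 7917 × 0.961 + 11160 × 0.486 = 7608 + 5424 = 13032
Net migration: Band 1 − 310 → 5744; Band 2 − 320 → 8226; Band 3 − 330 → 4456; Band 4 − 240 → 11757; Band 5 − 400 → 12632
Population now: 0–14=5744, 15–29=8226, 30–44=4456, 45–59=11757, 60+=12632
Period 3.
Births: 8226 × 0.501 = 4121 ; 4456 × 0.279 = 1243 — total 5364
Band 2: 5744 × 0.956 = 5491
Band 3: 8226 × 0.942 = 7749
Band 4: 4456 × 0.954 = 4251
Band 5: 11757 × 0.961 + 12632 × 0.486 = 11298 + 6139 = 17437
Net migration: Band 1 − 310 → 5054; Band 2 − 320 → 5171; Band 3 − 330 → 7419; Band 4 − 240 → 4011; Band 5 − 400 → 17037
Population now: 0–14=5054, 15–29=5171, 30–44=7419, 45–59=4011, 60+=17037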